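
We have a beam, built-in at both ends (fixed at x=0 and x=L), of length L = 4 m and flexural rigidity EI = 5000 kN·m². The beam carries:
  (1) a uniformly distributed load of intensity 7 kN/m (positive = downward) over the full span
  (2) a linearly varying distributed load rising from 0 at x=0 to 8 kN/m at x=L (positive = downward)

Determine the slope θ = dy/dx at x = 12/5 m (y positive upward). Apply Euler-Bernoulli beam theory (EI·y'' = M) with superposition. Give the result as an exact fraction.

Load 1 — uniform load w=7 kN/m over full span:
  θ_1 = -wx(L-x)(L-2x)/(12EI) = -7·(12/5)·(4-(12/5))·(4-2·(12/5))/(12·5000) = 28/78125 rad
Load 2 — triangular load w₀=8 kN/m (0→w₀ over full span):
  θ_2 = -w₀(2x(L-x)(L-2x)(x+2L)+x²(L-x)²)/(120LEI) = -8·(2·(12/5)·(4-(12/5))·(4-2·(12/5))·((12/5)+2·4)+(12/5)²·(4-(12/5))²)/(120·4·5000) = 64/390625 rad
Superposition: θ = Σ θ_i = 204/390625 rad ≈ 0.000522 rad

θ(12/5) = 204/390625 rad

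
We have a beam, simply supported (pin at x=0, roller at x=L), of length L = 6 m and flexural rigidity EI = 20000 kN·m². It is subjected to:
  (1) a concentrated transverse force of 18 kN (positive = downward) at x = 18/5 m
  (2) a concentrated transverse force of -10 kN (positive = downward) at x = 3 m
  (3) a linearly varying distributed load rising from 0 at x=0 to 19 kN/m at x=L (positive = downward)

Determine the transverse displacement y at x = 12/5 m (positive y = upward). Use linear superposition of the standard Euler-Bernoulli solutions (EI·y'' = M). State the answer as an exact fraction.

y(12/5) = -1389591/156250000 m

Load 1 — point force P=18 kN at a=18/5 m (b=L-a=12/5):
  y_1 = -Pbx(L²-b²-x²)/(6LEI)  [x≤a] = -18·(12/5)·(12/5)·(6²-(12/5)²-(12/5)²)/(6·6·20000) = -1377/390625 m
Load 2 — point force P=-10 kN at a=3 m (b=L-a=3):
  y_2 = -Pbx(L²-b²-x²)/(6LEI)  [x≤a] = -(-10)·3·(12/5)·(6²-3²-(12/5)²)/(6·6·20000) = 531/250000 m
Load 3 — triangular load w₀=19 kN/m (0→w₀ over full span):
  y_3 = -w₀x(7L⁴-10L²x²+3x⁴)/(360LEI) = -19·(12/5)·(7·6⁴-10·6²·(12/5)²+3·(12/5)⁴)/(360·6·20000) = -585333/78125000 m
Superposition: y = Σ y_i = -1389591/156250000 m ≈ -0.008893 m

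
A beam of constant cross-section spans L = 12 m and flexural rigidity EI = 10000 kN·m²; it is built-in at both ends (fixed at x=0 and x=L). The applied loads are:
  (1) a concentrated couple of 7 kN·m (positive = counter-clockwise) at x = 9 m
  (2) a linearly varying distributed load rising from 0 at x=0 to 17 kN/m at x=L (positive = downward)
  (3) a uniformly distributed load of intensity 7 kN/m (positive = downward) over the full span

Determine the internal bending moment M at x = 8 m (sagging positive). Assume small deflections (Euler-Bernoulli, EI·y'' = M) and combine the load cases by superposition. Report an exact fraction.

Load 1 — applied couple M₀=7 kN·m at a=9 m (b=L-a=3):
  M_1 = R_Ax - M_A  [x≤a] with R_A=21/32, M_A=35/16 = (21/32)·8 - (35/16) = 49/16 kN·m
Load 2 — triangular load w₀=17 kN/m (0→w₀ over full span):
  M_2 = 3w₀Lx/20 - w₀L²/30 - w₀x³/(6L) = 3·17·12·8/20 - 17·12²/30 - 17·8³/(6·12) = 1904/45 kN·m
Load 3 — uniform load w=7 kN/m over full span:
  M_3 = wLx/2 - wL²/12 - wx²/2 = 7·12·8/2 - 7·12²/12 - 7·8²/2 = 28 kN·m
Superposition: M = Σ M_i = 52829/720 kN·m ≈ 73.373611 kN·m

M(8) = 52829/720 kN·m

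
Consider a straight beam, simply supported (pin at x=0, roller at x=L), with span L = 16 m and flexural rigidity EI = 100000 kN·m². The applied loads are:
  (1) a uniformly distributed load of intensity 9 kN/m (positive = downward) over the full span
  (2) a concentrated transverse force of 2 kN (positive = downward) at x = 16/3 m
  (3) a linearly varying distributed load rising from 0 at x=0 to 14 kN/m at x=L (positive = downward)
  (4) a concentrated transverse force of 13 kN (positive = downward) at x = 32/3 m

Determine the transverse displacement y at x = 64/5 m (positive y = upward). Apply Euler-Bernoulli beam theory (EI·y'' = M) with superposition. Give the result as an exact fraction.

y(64/5) = -355061632/3955078125 m

Load 1 — uniform load w=9 kN/m over full span:
  y_1 = -wx(L³-2Lx²+x³)/(24EI) = -9·(64/5)·(16³-2·16·(64/5)²+(64/5)³)/(24·100000) = -89088/1953125 m
Load 2 — point force P=2 kN at a=16/3 m (b=L-a=32/3):
  y_2 = -Pa(L-x)(2Lx-a²-x²)/(6LEI)  [x>a] = -2·(16/3)·(16-(64/5))·(2·16·(64/5)-(16/3)²-(64/5)²)/(6·16·100000) = -24448/31640625 m
Load 3 — triangular load w₀=14 kN/m (0→w₀ over full span):
  y_3 = -w₀x(7L⁴-10L²x²+3x⁴)/(360LEI) = -14·(64/5)·(7·16⁴-10·16²·(64/5)²+3·(64/5)⁴)/(360·16·100000) = -1820672/48828125 m
Load 4 — point force P=13 kN at a=32/3 m (b=L-a=16/3):
  y_4 = -Pa(L-x)(2Lx-a²-x²)/(6LEI)  [x>a] = -13·(32/3)·(16-(64/5))·(2·16·(64/5)-(32/3)²-(64/5)²)/(6·16·100000) = -193024/31640625 m
Superposition: y = Σ y_i = -355061632/3955078125 m ≈ -0.089774 m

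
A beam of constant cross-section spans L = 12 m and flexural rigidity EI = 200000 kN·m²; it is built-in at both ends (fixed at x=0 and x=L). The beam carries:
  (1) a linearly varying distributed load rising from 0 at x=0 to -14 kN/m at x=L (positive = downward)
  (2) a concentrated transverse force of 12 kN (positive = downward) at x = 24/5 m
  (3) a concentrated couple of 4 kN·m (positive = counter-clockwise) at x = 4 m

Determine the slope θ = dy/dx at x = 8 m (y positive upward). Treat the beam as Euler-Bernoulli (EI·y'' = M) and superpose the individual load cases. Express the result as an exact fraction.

Load 1 — triangular load w₀=-14 kN/m (0→w₀ over full span):
  θ_1 = -w₀(2x(L-x)(L-2x)(x+2L)+x²(L-x)²)/(120LEI) = -(-14)·(2·8·(12-8)·(12-2·8)·(8+2·12)+8²·(12-8)²)/(120·12·200000) = -49/140625 rad
Load 2 — point force P=12 kN at a=24/5 m (b=L-a=36/5):
  θ_2 = Pa²(L-x)(2bL-(3b+a)(L-x))/(2L³EI)  [x>a] = 12·(24/5)²·(12-8)·(2·(36/5)·12-(3·(36/5)+(24/5))·(12-8))/(2·12³·200000) = 42/390625 rad
Load 3 — applied couple M₀=4 kN·m at a=4 m (b=L-a=8):
  θ_3 = (R_Ax²/2 - M_Ax - M₀(x-a))/EI  [x>a] with R_A=4/9, M_A=0 = ((4/9)·8²/2 - 0·8 - 4·(8-4))/200000 = -1/112500 rad
Superposition: θ = Σ θ_i = -1171/4687500 rad ≈ -0.000250 rad

θ(8) = -1171/4687500 rad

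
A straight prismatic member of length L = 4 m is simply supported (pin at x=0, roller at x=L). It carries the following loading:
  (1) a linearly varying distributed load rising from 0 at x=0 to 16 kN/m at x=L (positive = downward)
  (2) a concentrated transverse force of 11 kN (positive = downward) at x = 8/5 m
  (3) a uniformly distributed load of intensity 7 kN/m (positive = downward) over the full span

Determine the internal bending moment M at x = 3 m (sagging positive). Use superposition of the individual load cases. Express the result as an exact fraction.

M(3) = 289/10 kN·m

Load 1 — triangular load w₀=16 kN/m (0→w₀ over full span):
  M_1 = w₀Lx/6 - w₀x³/(6L) = 16·4·3/6 - 16·3³/(6·4) = 14 kN·m
Load 2 — point force P=11 kN at a=8/5 m (b=L-a=12/5):
  M_2 = Pa(L-x)/L  [x>a] = 11·(8/5)·(4-3)/4 = 22/5 kN·m
Load 3 — uniform load w=7 kN/m over full span:
  M_3 = wx(L-x)/2 = 7·3·(4-3)/2 = 21/2 kN·m
Superposition: M = Σ M_i = 289/10 kN·m ≈ 28.900000 kN·m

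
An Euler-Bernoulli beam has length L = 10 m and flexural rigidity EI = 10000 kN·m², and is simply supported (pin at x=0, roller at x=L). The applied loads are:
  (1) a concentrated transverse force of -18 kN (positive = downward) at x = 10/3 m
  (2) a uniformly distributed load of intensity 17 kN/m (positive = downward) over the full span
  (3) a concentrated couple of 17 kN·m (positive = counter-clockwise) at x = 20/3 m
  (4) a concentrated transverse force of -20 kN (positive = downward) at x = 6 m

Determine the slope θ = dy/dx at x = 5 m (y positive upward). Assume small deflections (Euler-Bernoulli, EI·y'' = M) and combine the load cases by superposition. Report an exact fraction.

Load 1 — point force P=-18 kN at a=10/3 m (b=L-a=20/3):
  θ_1 = -Pa(2L²-6Lx+3x²+a²)/(6LEI)  [x>a] = -(-18)·(10/3)·(2·10²-6·10·5+3·5²+(10/3)²)/(6·10·10000) = -1/720 rad
Load 2 — uniform load w=17 kN/m over full span:
  θ_2 = -w(L³-6Lx²+4x³)/(24EI) = -17·(10³-6·10·5²+4·5³)/(24·10000) = 0 rad
Load 3 — applied couple M₀=17 kN·m at a=20/3 m (b=L-a=10/3):
  θ_3 = (M₀x²/(2L)+C₁)/EI  [x≤a] with C₁=M₀(3b²-L²)/(6L)=-170/9 = (17·5²/(2·10)+(-170/9))/10000 = 17/72000 rad
Load 4 — point force P=-20 kN at a=6 m (b=L-a=4):
  θ_4 = -Pb(L²-b²-3x²)/(6LEI)  [x≤a] = -(-20)·4·(10²-4²-3·5²)/(6·10·10000) = 3/2500 rad
Superposition: θ = Σ θ_i = 17/360000 rad ≈ 0.000047 rad

θ(5) = 17/360000 rad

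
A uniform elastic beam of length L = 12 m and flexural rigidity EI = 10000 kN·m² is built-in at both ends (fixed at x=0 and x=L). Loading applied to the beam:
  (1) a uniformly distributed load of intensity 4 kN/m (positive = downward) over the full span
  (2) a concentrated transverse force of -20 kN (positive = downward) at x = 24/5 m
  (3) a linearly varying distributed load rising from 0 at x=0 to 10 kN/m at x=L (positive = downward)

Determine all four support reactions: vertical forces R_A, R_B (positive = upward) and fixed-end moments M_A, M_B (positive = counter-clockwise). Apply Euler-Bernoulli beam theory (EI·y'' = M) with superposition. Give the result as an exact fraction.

Load 1 — uniform load w=4 kN/m over full span:
  R_A = wL/2 = 4·12/2 = 24 kN
  M_A = wL²/12 = 4·12²/12 = 48 kN·m
  R_B = wL/2 = 4·12/2 = 24 kN
  M_B = -wL²/12 = -4·12²/12 = -48 kN·m
Load 2 — point force P=-20 kN at a=24/5 m (b=L-a=36/5):
  R_A = Pb²(3a+b)/L³ = (-20)·(36/5)²·(3·(24/5)+(36/5))/12³ = -324/25 kN
  M_A = Pab²/L² = (-20)·(24/5)·(36/5)²/12² = -864/25 kN·m
  R_B = Pa²(a+3b)/L³ = (-20)·(24/5)²·((24/5)+3·(36/5))/12³ = -176/25 kN
  M_B = -Pa²b/L² = -(-20)·(24/5)²·(36/5)/12² = 576/25 kN·m
Load 3 — triangular load w₀=10 kN/m (0→w₀ over full span):
  R_A = 3w₀L/20 = 3·10·12/20 = 18 kN
  M_A = w₀L²/30 = 10·12²/30 = 48 kN·m
  R_B = 7w₀L/20 = 7·10·12/20 = 42 kN
  M_B = -w₀L²/20 = -10·12²/20 = -72 kN·m
Superposition: R_A = 726/25 kN, M_A = 1536/25 kN·m, R_B = 1474/25 kN, M_B = -2424/25 kN·m

R_A = 726/25 kN, M_A = 1536/25 kN·m, R_B = 1474/25 kN, M_B = -2424/25 kN·m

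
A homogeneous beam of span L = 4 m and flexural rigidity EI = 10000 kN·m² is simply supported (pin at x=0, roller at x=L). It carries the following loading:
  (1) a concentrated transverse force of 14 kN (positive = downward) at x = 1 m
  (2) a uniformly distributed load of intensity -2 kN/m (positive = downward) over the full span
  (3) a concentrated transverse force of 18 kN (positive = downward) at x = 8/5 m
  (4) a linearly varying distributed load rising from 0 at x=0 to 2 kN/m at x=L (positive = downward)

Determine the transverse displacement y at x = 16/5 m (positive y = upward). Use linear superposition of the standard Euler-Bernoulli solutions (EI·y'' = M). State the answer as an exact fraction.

y(16/5) = -802061/468750000 m

Load 1 — point force P=14 kN at a=1 m (b=L-a=3):
  y_1 = -Pa(L-x)(2Lx-a²-x²)/(6LEI)  [x>a] = -14·1·(4-(16/5))·(2·4·(16/5)-1²-(16/5)²)/(6·4·10000) = -2513/3750000 m
Load 2 — uniform load w=-2 kN/m over full span:
  y_2 = -wx(L³-2Lx²+x³)/(24EI) = -(-2)·(16/5)·(4³-2·4·(16/5)²+(16/5)³)/(24·10000) = 464/1171875 m
Load 3 — point force P=18 kN at a=8/5 m (b=L-a=12/5):
  y_3 = -Pa(L-x)(2Lx-a²-x²)/(6LEI)  [x>a] = -18·(8/5)·(4-(16/5))·(2·4·(16/5)-(8/5)²-(16/5)²)/(6·4·10000) = -96/78125 m
Load 4 — triangular load w₀=2 kN/m (0→w₀ over full span):
  y_4 = -w₀x(7L⁴-10L²x²+3x⁴)/(360LEI) = -2·(16/5)·(7·4⁴-10·4²·(16/5)²+3·(16/5)⁴)/(360·4·10000) = -2032/9765625 m
Superposition: y = Σ y_i = -802061/468750000 m ≈ -0.001711 m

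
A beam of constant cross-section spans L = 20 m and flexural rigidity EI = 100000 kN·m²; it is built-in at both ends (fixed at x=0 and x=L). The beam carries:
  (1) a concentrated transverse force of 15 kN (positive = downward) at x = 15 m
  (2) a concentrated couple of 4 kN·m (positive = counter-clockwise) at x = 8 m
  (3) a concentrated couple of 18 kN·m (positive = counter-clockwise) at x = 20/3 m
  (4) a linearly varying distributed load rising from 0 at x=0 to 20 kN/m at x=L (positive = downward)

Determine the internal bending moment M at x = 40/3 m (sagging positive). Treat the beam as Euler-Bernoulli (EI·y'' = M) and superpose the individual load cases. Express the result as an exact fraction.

M(40/3) = 4951339/32400 kN·m

Load 1 — point force P=15 kN at a=15 m (b=L-a=5):
  M_1 = Pb²(3a+b)x/L³ - Pab²/L²  [x≤a] = 15·5²·(3·15+5)·(40/3)/20³ - 15·15·5²/20² = 275/16 kN·m
Load 2 — applied couple M₀=4 kN·m at a=8 m (b=L-a=12):
  M_2 = R_Ax - M_A - M₀  [x>a] with R_A=36/125, M_A=12/25 = (36/125)·(40/3) - (12/25) - 4 = -16/25 kN·m
Load 3 — applied couple M₀=18 kN·m at a=20/3 m (b=L-a=40/3):
  M_3 = R_Ax - M_A - M₀  [x>a] with R_A=6/5, M_A=0 = (6/5)·(40/3) - 0 - 18 = -2 kN·m
Load 4 — triangular load w₀=20 kN/m (0→w₀ over full span):
  M_4 = 3w₀Lx/20 - w₀L²/30 - w₀x³/(6L) = 3·20·20·(40/3)/20 - 20·20²/30 - 20·(40/3)³/(6·20) = 11200/81 kN·m
Superposition: M = Σ M_i = 4951339/32400 kN·m ≈ 152.819105 kN·m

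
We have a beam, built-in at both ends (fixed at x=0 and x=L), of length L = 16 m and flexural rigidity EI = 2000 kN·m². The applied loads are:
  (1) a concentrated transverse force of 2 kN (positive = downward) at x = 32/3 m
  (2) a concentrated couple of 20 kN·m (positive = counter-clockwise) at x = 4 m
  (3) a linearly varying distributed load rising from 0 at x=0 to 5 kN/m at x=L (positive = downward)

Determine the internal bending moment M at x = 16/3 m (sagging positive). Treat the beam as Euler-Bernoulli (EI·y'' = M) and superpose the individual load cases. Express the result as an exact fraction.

Load 1 — point force P=2 kN at a=32/3 m (b=L-a=16/3):
  M_1 = Pb²(3a+b)x/L³ - Pab²/L²  [x≤a] = 2·(16/3)²·(3·(32/3)+(16/3))·(16/3)/16³ - 2·(32/3)·(16/3)²/16² = 32/81 kN·m
Load 2 — applied couple M₀=20 kN·m at a=4 m (b=L-a=12):
  M_2 = R_Ax - M_A - M₀  [x>a] with R_A=45/32, M_A=-15/4 = (45/32)·(16/3) - (-15/4) - 20 = -35/4 kN·m
Load 3 — triangular load w₀=5 kN/m (0→w₀ over full span):
  M_3 = 3w₀Lx/20 - w₀L²/30 - w₀x³/(6L) = 3·5·16·(16/3)/20 - 5·16²/30 - 5·(16/3)³/(6·16) = 1088/81 kN·m
Superposition: M = Σ M_i = 1645/324 kN·m ≈ 5.077160 kN·m

M(16/3) = 1645/324 kN·m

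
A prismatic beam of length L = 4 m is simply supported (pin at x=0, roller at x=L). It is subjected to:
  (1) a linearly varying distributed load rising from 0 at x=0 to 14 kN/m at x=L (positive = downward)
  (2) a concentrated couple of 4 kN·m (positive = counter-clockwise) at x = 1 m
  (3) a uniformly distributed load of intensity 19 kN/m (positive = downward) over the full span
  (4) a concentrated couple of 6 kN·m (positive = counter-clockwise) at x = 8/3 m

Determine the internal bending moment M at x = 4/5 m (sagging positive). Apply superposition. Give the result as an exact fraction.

Load 1 — triangular load w₀=14 kN/m (0→w₀ over full span):
  M_1 = w₀Lx/6 - w₀x³/(6L) = 14·4·(4/5)/6 - 14·(4/5)³/(6·4) = 896/125 kN·m
Load 2 — applied couple M₀=4 kN·m at a=1 m (b=L-a=3):
  M_2 = M₀x/L  [x≤a] = 4·(4/5)/4 = 4/5 kN·m
Load 3 — uniform load w=19 kN/m over full span:
  M_3 = wx(L-x)/2 = 19·(4/5)·(4-(4/5))/2 = 608/25 kN·m
Load 4 — applied couple M₀=6 kN·m at a=8/3 m (b=L-a=4/3):
  M_4 = M₀x/L  [x≤a] = 6·(4/5)/4 = 6/5 kN·m
Superposition: M = Σ M_i = 4186/125 kN·m ≈ 33.488000 kN·m

M(4/5) = 4186/125 kN·m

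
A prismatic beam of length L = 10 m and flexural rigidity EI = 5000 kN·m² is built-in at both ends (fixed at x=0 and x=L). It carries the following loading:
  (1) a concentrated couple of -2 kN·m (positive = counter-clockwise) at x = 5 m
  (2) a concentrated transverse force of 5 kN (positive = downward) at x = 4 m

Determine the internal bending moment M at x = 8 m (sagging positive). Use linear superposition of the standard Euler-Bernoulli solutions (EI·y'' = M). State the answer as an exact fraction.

M(8) = -59/50 kN·m

Load 1 — applied couple M₀=-2 kN·m at a=5 m (b=L-a=5):
  M_1 = R_Ax - M_A - M₀  [x>a] with R_A=-3/10, M_A=-1/2 = (-3/10)·8 - (-1/2) - (-2) = 1/10 kN·m
Load 2 — point force P=5 kN at a=4 m (b=L-a=6):
  M_2 = Pa²(a+3b)(L-x)/L³ - Pa²b/L²  [x>a] = 5·4²·(4+3·6)·(10-8)/10³ - 5·4²·6/10² = -32/25 kN·m
Superposition: M = Σ M_i = -59/50 kN·m ≈ -1.180000 kN·m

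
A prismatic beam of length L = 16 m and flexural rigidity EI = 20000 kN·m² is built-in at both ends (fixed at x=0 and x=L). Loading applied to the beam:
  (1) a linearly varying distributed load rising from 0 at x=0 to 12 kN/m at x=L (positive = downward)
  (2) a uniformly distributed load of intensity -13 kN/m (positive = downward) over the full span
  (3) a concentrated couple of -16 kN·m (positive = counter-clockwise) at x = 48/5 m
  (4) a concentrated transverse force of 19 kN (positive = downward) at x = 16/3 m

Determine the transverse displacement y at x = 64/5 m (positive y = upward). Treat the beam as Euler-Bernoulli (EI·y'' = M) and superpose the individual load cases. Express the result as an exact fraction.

Load 1 — triangular load w₀=12 kN/m (0→w₀ over full span):
  y_1 = -w₀x²(L-x)²(x+2L)/(120LEI) = -12·(64/5)²·(16-(64/5))²·((64/5)+2·16)/(120·16·20000) = -229376/9765625 m
Load 2 — uniform load w=-13 kN/m over full span:
  y_2 = -wx²(L-x)²/(24EI) = -(-13)·(64/5)²·(16-(64/5))²/(24·20000) = 53248/1171875 m
Load 3 — applied couple M₀=-16 kN·m at a=48/5 m (b=L-a=32/5):
  y_3 = (R_Ax³/6 - M_Ax²/2 - M₀(x-a)²/2)/EI  [x>a] with R_A=-36/25, M_A=-128/25 = ((-36/25)·(64/5)³/6 - (-128/25)·(64/5)²/2 - (-16)·((64/5)-(48/5))²/2)/20000 = -192/1953125 m
Load 4 — point force P=19 kN at a=16/3 m (b=L-a=32/3):
  y_4 = -Pa²(L-x)²(3bL-(3b+a)(L-x))/(6L³EI)  [x>a] = -19·(16/3)²·(16-(64/5))²·(3·(32/3)·16-(3·(32/3)+(16/3))·(16-(64/5)))/(6·16³·20000) = -27968/6328125 m
Superposition: y = Σ y_i = 13789184/791015625 m ≈ 0.017432 m

y(64/5) = 13789184/791015625 m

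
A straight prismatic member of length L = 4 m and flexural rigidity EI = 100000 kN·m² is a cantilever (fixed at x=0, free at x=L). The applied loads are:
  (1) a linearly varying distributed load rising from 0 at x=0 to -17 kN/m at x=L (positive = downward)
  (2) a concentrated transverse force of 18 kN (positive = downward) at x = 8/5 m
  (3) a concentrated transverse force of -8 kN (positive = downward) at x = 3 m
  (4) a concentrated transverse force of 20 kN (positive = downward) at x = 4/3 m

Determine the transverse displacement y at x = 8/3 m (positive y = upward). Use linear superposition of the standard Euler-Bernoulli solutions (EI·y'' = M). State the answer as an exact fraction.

y(8/3) = 544132/284765625 m

Load 1 — triangular load w₀=-17 kN/m (0→w₀ over full span):
  y_1 = (w₀Lx³/12-w₀L²x²/6-w₀x⁵/(120L))/EI = ((-17)·4·(8/3)³/12-(-17)·4²·(8/3)²/6-(-17)·(8/3)⁵/(120·4))/100000 = 25024/11390625 m
Load 2 — point force P=18 kN at a=8/5 m (b=L-a=12/5):
  y_2 = -Pa²(3x-a)/(6EI)  [x>a] = -18·(8/5)²·(3·(8/3)-(8/5))/(6·100000) = -192/390625 m
Load 3 — point force P=-8 kN at a=3 m (b=L-a=1):
  y_3 = -Px²(3a-x)/(6EI)  [x≤a] = -(-8)·(8/3)²·(3·3-(8/3))/(6·100000) = 152/253125 m
Load 4 — point force P=20 kN at a=4/3 m (b=L-a=8/3):
  y_4 = -Pa²(3x-a)/(6EI)  [x>a] = -20·(4/3)²·(3·(8/3)-(4/3))/(6·100000) = -4/10125 m
Superposition: y = Σ y_i = 544132/284765625 m ≈ 0.001911 m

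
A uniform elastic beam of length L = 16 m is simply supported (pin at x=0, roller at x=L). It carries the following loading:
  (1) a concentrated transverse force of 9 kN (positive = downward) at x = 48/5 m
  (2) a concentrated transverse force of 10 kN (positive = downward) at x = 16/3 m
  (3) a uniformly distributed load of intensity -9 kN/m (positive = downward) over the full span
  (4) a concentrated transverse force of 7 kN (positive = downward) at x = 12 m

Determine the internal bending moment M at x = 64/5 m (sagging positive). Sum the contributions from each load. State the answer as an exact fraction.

M(64/5) = -10468/75 kN·m

Load 1 — point force P=9 kN at a=48/5 m (b=L-a=32/5):
  M_1 = Pa(L-x)/L  [x>a] = 9·(48/5)·(16-(64/5))/16 = 432/25 kN·m
Load 2 — point force P=10 kN at a=16/3 m (b=L-a=32/3):
  M_2 = Pa(L-x)/L  [x>a] = 10·(16/3)·(16-(64/5))/16 = 32/3 kN·m
Load 3 — uniform load w=-9 kN/m over full span:
  M_3 = wx(L-x)/2 = (-9)·(64/5)·(16-(64/5))/2 = -4608/25 kN·m
Load 4 — point force P=7 kN at a=12 m (b=L-a=4):
  M_4 = Pa(L-x)/L  [x>a] = 7·12·(16-(64/5))/16 = 84/5 kN·m
Superposition: M = Σ M_i = -10468/75 kN·m ≈ -139.573333 kN·m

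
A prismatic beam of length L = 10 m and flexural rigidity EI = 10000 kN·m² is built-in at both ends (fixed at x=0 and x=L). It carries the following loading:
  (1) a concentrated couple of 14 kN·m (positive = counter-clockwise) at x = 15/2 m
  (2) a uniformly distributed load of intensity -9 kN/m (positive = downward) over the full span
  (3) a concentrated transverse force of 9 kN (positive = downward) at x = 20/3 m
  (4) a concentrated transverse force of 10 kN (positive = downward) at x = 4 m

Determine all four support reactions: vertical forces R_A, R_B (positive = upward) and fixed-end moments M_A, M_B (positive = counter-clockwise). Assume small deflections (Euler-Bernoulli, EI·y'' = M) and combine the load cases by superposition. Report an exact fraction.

R_A = -20767/600 kN, M_A = -5947/120 kN·m, R_B = -21833/600 kN, M_B = 5933/120 kN·m

Load 1 — applied couple M₀=14 kN·m at a=15/2 m (b=L-a=5/2):
  R_A = 6M₀ab/L³ = 6·14·(15/2)·(5/2)/10³ = 63/40 kN
  M_A = M₀b(2a-b)/L² = 14·(5/2)·(2·(15/2)-(5/2))/10² = 35/8 kN·m
  R_B = -6M₀ab/L³ = -6·14·(15/2)·(5/2)/10³ = -63/40 kN
  M_B = M₀a(2b-a)/L² = 14·(15/2)·(2·(5/2)-(15/2))/10² = -21/8 kN·m
Load 2 — uniform load w=-9 kN/m over full span:
  R_A = wL/2 = (-9)·10/2 = -45 kN
  M_A = wL²/12 = (-9)·10²/12 = -75 kN·m
  R_B = wL/2 = (-9)·10/2 = -45 kN
  M_B = -wL²/12 = -(-9)·10²/12 = 75 kN·m
Load 3 — point force P=9 kN at a=20/3 m (b=L-a=10/3):
  R_A = Pb²(3a+b)/L³ = 9·(10/3)²·(3·(20/3)+(10/3))/10³ = 7/3 kN
  M_A = Pab²/L² = 9·(20/3)·(10/3)²/10² = 20/3 kN·m
  R_B = Pa²(a+3b)/L³ = 9·(20/3)²·((20/3)+3·(10/3))/10³ = 20/3 kN
  M_B = -Pa²b/L² = -9·(20/3)²·(10/3)/10² = -40/3 kN·m
Load 4 — point force P=10 kN at a=4 m (b=L-a=6):
  R_A = Pb²(3a+b)/L³ = 10·6²·(3·4+6)/10³ = 162/25 kN
  M_A = Pab²/L² = 10·4·6²/10² = 72/5 kN·m
  R_B = Pa²(a+3b)/L³ = 10·4²·(4+3·6)/10³ = 88/25 kN
  M_B = -Pa²b/L² = -10·4²·6/10² = -48/5 kN·m
Superposition: R_A = -20767/600 kN, M_A = -5947/120 kN·m, R_B = -21833/600 kN, M_B = 5933/120 kN·m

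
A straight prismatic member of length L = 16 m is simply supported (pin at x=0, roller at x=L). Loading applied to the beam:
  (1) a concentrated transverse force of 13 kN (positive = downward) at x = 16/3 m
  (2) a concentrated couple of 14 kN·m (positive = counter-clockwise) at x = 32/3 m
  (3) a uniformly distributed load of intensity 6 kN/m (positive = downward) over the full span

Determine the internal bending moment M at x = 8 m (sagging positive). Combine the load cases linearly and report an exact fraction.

M(8) = 701/3 kN·m

Load 1 — point force P=13 kN at a=16/3 m (b=L-a=32/3):
  M_1 = Pa(L-x)/L  [x>a] = 13·(16/3)·(16-8)/16 = 104/3 kN·m
Load 2 — applied couple M₀=14 kN·m at a=32/3 m (b=L-a=16/3):
  M_2 = M₀x/L  [x≤a] = 14·8/16 = 7 kN·m
Load 3 — uniform load w=6 kN/m over full span:
  M_3 = wx(L-x)/2 = 6·8·(16-8)/2 = 192 kN·m
Superposition: M = Σ M_i = 701/3 kN·m ≈ 233.666667 kN·m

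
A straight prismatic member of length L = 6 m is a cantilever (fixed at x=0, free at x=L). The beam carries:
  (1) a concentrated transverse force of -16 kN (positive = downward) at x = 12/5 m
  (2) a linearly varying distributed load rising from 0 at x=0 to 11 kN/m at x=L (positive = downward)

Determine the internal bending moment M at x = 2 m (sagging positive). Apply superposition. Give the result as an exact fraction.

M(2) = -2792/45 kN·m

Load 1 — point force P=-16 kN at a=12/5 m (b=L-a=18/5):
  M_1 = -P(a-x)  [x≤a] = -(-16)·((12/5)-2) = 32/5 kN·m
Load 2 — triangular load w₀=11 kN/m (0→w₀ over full span):
  M_2 = w₀Lx/2 - w₀L²/3 - w₀x³/(6L) = 11·6·2/2 - 11·6²/3 - 11·2³/(6·6) = -616/9 kN·m
Superposition: M = Σ M_i = -2792/45 kN·m ≈ -62.044444 kN·m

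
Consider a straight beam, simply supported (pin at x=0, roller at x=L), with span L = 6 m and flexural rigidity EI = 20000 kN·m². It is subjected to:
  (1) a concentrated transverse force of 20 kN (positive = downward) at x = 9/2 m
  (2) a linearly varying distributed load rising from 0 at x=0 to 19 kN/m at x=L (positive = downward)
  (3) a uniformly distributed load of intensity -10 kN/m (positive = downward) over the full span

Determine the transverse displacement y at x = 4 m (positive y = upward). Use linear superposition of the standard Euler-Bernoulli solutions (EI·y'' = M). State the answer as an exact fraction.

y(4) = -1009/360000 m

Load 1 — point force P=20 kN at a=9/2 m (b=L-a=3/2):
  y_1 = -Pbx(L²-b²-x²)/(6LEI)  [x≤a] = -20·(3/2)·4·(6²-(3/2)²-4²)/(6·6·20000) = -71/24000 m
Load 2 — triangular load w₀=19 kN/m (0→w₀ over full span):
  y_2 = -w₀x(7L⁴-10L²x²+3x⁴)/(360LEI) = -19·4·(7·6⁴-10·6²·4²+3·4⁴)/(360·6·20000) = -323/45000 m
Load 3 — uniform load w=-10 kN/m over full span:
  y_3 = -wx(L³-2Lx²+x³)/(24EI) = -(-10)·4·(6³-2·6·4²+4³)/(24·20000) = 11/1500 m
Superposition: y = Σ y_i = -1009/360000 m ≈ -0.002803 m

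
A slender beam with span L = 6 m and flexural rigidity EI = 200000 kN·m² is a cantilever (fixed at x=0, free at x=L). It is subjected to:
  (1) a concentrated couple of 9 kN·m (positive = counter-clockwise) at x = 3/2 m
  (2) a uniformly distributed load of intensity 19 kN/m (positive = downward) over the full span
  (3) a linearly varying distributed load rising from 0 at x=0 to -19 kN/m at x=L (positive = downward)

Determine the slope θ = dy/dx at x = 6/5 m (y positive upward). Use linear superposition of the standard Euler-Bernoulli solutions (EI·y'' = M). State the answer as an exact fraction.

Load 1 — applied couple M₀=9 kN·m at a=3/2 m (b=L-a=9/2):
  θ_1 = M₀x/EI  [x≤a] = 9·(6/5)/200000 = 27/500000 rad
Load 2 — uniform load w=19 kN/m over full span:
  θ_2 = -wx(x²-3Lx+3L²)/(6EI) = -19·(6/5)·((6/5)²-3·6·(6/5)+3·6²)/(6·200000) = -10431/6250000 rad
Load 3 — triangular load w₀=-19 kN/m (0→w₀ over full span):
  θ_3 = (w₀Lx²/4-w₀L²x/3-w₀x⁴/(24L))/EI = ((-19)·6·(6/5)²/4-(-19)·6²·(6/5)/3-(-19)·(6/5)⁴/(24·6))/200000 = 145521/125000000 rad
Superposition: θ = Σ θ_i = -56349/125000000 rad ≈ -0.000451 rad

θ(6/5) = -56349/125000000 rad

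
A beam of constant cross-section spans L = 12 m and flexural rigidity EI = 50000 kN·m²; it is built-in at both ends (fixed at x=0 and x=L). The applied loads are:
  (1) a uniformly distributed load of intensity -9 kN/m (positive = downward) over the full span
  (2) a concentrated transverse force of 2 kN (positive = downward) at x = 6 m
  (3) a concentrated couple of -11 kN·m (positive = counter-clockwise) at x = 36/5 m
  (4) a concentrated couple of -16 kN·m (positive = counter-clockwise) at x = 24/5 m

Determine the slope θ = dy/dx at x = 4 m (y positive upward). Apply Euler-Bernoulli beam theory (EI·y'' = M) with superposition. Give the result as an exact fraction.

θ(4) = 549/312500 rad

Load 1 — uniform load w=-9 kN/m over full span:
  θ_1 = -wx(L-x)(L-2x)/(12EI) = -(-9)·4·(12-4)·(12-2·4)/(12·50000) = 6/3125 rad
Load 2 — point force P=2 kN at a=6 m (b=L-a=6):
  θ_2 = -Pb²x(2aL-(3a+b)x)/(2L³EI)  [x≤a] = -2·6²·4·(2·6·12-(3·6+6)·4)/(2·12³·50000) = -1/12500 rad
Load 3 — applied couple M₀=-11 kN·m at a=36/5 m (b=L-a=24/5):
  θ_3 = (R_Ax²/2 - M_Ax)/EI  [x≤a] with R_A=-33/25, M_A=-88/25 = ((-33/25)·4²/2 - (-88/25)·4)/50000 = 11/156250 rad
Load 4 — applied couple M₀=-16 kN·m at a=24/5 m (b=L-a=36/5):
  θ_4 = (R_Ax²/2 - M_Ax)/EI  [x≤a] with R_A=-48/25, M_A=-48/25 = ((-48/25)·4²/2 - (-48/25)·4)/50000 = -12/78125 rad
Superposition: θ = Σ θ_i = 549/312500 rad ≈ 0.001757 rad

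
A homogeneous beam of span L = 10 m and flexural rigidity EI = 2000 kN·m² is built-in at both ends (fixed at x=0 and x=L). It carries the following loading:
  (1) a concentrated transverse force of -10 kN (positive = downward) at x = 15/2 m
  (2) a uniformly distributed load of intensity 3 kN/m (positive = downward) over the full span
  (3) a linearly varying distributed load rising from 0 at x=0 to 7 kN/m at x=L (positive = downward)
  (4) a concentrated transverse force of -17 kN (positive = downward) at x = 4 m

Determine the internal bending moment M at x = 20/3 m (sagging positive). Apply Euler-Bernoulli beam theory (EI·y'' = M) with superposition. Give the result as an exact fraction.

M(20/3) = 358871/32400 kN·m

Load 1 — point force P=-10 kN at a=15/2 m (b=L-a=5/2):
  M_1 = Pb²(3a+b)x/L³ - Pab²/L²  [x≤a] = (-10)·(5/2)²·(3·(15/2)+(5/2))·(20/3)/10³ - (-10)·(15/2)·(5/2)²/10² = -275/48 kN·m
Load 2 — uniform load w=3 kN/m over full span:
  M_2 = wLx/2 - wL²/12 - wx²/2 = 3·10·(20/3)/2 - 3·10²/12 - 3·(20/3)²/2 = 25/3 kN·m
Load 3 — triangular load w₀=7 kN/m (0→w₀ over full span):
  M_3 = 3w₀Lx/20 - w₀L²/30 - w₀x³/(6L) = 3·7·10·(20/3)/20 - 7·10²/30 - 7·(20/3)³/(6·10) = 980/81 kN·m
Load 4 — point force P=-17 kN at a=4 m (b=L-a=6):
  M_4 = Pa²(a+3b)(L-x)/L³ - Pa²b/L²  [x>a] = (-17)·4²·(4+3·6)·(10-(20/3))/10³ - (-17)·4²·6/10² = -272/75 kN·m
Superposition: M = Σ M_i = 358871/32400 kN·m ≈ 11.076265 kN·m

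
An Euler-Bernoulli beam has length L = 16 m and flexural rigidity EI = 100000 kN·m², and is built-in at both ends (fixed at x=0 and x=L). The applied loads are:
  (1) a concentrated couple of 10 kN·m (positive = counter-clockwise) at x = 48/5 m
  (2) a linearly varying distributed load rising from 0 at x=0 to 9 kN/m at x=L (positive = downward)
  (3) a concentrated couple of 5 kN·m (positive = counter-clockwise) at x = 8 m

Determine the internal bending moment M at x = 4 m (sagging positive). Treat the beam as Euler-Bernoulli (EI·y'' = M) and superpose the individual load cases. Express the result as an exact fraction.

M(4) = 37/8 kN·m

Load 1 — applied couple M₀=10 kN·m at a=48/5 m (b=L-a=32/5):
  M_1 = R_Ax - M_A  [x≤a] with R_A=9/10, M_A=16/5 = (9/10)·4 - (16/5) = 2/5 kN·m
Load 2 — triangular load w₀=9 kN/m (0→w₀ over full span):
  M_2 = 3w₀Lx/20 - w₀L²/30 - w₀x³/(6L) = 3·9·16·4/20 - 9·16²/30 - 9·4³/(6·16) = 18/5 kN·m
Load 3 — applied couple M₀=5 kN·m at a=8 m (b=L-a=8):
  M_3 = R_Ax - M_A  [x≤a] with R_A=15/32, M_A=5/4 = (15/32)·4 - (5/4) = 5/8 kN·m
Superposition: M = Σ M_i = 37/8 kN·m ≈ 4.625000 kN·m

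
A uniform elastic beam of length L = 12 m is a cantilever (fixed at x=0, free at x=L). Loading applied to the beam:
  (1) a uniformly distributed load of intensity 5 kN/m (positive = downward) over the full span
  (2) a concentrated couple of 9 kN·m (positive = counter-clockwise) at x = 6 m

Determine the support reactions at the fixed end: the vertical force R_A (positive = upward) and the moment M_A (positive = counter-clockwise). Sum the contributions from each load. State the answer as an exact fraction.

R_A = 60 kN, M_A = 351 kN·m

Load 1 — uniform load w=5 kN/m over full span:
  R_A = wL = 5·12 = 60 kN
  M_A = wL²/2 = 5·12²/2 = 360 kN·m
Load 2 — applied couple M₀=9 kN·m at a=6 m (b=L-a=6):
  R_A = 0 kN
  M_A = -M₀ = -9 kN·m
Superposition: R_A = 60 kN, M_A = 351 kN·m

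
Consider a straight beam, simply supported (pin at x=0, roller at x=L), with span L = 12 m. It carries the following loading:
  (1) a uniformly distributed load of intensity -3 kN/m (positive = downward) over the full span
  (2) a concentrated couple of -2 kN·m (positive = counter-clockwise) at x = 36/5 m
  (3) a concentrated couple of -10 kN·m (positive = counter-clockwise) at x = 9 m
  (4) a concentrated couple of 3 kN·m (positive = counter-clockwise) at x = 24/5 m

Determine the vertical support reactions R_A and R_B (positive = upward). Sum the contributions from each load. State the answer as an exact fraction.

R_A = -75/4 kN, R_B = -69/4 kN

Load 1 — uniform load w=-3 kN/m over full span:
  R_A = wL/2 = (-3)·12/2 = -18 kN
  R_B = wL/2 = (-3)·12/2 = -18 kN
Load 2 — applied couple M₀=-2 kN·m at a=36/5 m (b=L-a=24/5):
  R_A = M₀/L = (-2)/12 = -1/6 kN
  R_B = -M₀/L = -(-2)/12 = 1/6 kN
Load 3 — applied couple M₀=-10 kN·m at a=9 m (b=L-a=3):
  R_A = M₀/L = (-10)/12 = -5/6 kN
  R_B = -M₀/L = -(-10)/12 = 5/6 kN
Load 4 — applied couple M₀=3 kN·m at a=24/5 m (b=L-a=36/5):
  R_A = M₀/L = 3/12 = 1/4 kN
  R_B = -M₀/L = -3/12 = -1/4 kN
Superposition: R_A = -75/4 kN, R_B = -69/4 kN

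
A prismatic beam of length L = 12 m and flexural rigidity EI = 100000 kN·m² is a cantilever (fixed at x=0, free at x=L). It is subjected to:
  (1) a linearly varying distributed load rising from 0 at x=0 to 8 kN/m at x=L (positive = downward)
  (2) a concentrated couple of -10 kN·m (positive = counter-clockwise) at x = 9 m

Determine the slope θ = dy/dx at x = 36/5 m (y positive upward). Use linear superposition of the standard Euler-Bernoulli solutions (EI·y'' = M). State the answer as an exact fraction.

θ(36/5) = -130257/7812500 rad

Load 1 — triangular load w₀=8 kN/m (0→w₀ over full span):
  θ_1 = (w₀Lx²/4-w₀L²x/3-w₀x⁴/(24L))/EI = (8·12·(36/5)²/4-8·12²·(36/5)/3-8·(36/5)⁴/(24·12))/100000 = -31158/1953125 rad
Load 2 — applied couple M₀=-10 kN·m at a=9 m (b=L-a=3):
  θ_2 = M₀x/EI  [x≤a] = (-10)·(36/5)/100000 = -9/12500 rad
Superposition: θ = Σ θ_i = -130257/7812500 rad ≈ -0.016673 rad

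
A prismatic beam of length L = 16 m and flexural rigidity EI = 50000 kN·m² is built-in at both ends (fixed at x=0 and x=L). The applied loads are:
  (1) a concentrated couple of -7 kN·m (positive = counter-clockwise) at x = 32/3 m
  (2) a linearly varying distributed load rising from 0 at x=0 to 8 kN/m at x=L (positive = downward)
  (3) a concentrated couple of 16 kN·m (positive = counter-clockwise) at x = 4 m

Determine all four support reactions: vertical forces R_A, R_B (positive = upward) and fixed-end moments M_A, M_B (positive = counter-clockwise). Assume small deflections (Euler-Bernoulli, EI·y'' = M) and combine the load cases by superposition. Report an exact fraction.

Load 1 — applied couple M₀=-7 kN·m at a=32/3 m (b=L-a=16/3):
  R_A = 6M₀ab/L³ = 6·(-7)·(32/3)·(16/3)/16³ = -7/12 kN
  M_A = M₀b(2a-b)/L² = (-7)·(16/3)·(2·(32/3)-(16/3))/16² = -7/3 kN·m
  R_B = -6M₀ab/L³ = -6·(-7)·(32/3)·(16/3)/16³ = 7/12 kN
  M_B = M₀a(2b-a)/L² = (-7)·(32/3)·(2·(16/3)-(32/3))/16² = 0 kN·m
Load 2 — triangular load w₀=8 kN/m (0→w₀ over full span):
  R_A = 3w₀L/20 = 3·8·16/20 = 96/5 kN
  M_A = w₀L²/30 = 8·16²/30 = 1024/15 kN·m
  R_B = 7w₀L/20 = 7·8·16/20 = 224/5 kN
  M_B = -w₀L²/20 = -8·16²/20 = -512/5 kN·m
Load 3 — applied couple M₀=16 kN·m at a=4 m (b=L-a=12):
  R_A = 6M₀ab/L³ = 6·16·4·12/16³ = 9/8 kN
  M_A = M₀b(2a-b)/L² = 16·12·(2·4-12)/16² = -3 kN·m
  R_B = -6M₀ab/L³ = -6·16·4·12/16³ = -9/8 kN
  M_B = M₀a(2b-a)/L² = 16·4·(2·12-4)/16² = 5 kN·m
Superposition: R_A = 2369/120 kN, M_A = 944/15 kN·m, R_B = 5311/120 kN, M_B = -487/5 kN·m

R_A = 2369/120 kN, M_A = 944/15 kN·m, R_B = 5311/120 kN, M_B = -487/5 kN·m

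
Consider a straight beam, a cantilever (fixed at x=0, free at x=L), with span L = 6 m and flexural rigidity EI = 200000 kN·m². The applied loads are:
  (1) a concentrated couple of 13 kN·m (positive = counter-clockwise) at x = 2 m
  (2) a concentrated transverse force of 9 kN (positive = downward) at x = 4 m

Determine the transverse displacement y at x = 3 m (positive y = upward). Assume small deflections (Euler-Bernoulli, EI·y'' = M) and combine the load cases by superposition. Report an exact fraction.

Load 1 — applied couple M₀=13 kN·m at a=2 m (b=L-a=4):
  y_1 = M₀a(2x-a)/(2EI)  [x>a] = 13·2·(2·3-2)/(2·200000) = 13/50000 m
Load 2 — point force P=9 kN at a=4 m (b=L-a=2):
  y_2 = -Px²(3a-x)/(6EI)  [x≤a] = -9·3²·(3·4-3)/(6·200000) = -243/400000 m
Superposition: y = Σ y_i = -139/400000 m ≈ -0.000347 m

y(3) = -139/400000 m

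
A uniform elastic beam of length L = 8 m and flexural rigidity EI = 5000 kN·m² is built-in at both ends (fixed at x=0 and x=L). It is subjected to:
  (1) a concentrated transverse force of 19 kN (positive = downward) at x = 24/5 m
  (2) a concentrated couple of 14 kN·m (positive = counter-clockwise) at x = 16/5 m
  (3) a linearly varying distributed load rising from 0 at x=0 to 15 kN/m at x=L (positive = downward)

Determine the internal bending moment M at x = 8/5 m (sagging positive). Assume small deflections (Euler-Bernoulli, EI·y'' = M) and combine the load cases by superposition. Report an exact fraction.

Load 1 — point force P=19 kN at a=24/5 m (b=L-a=16/5):
  M_1 = Pb²(3a+b)x/L³ - Pab²/L²  [x≤a] = 19·(16/5)²·(3·(24/5)+(16/5))·(8/5)/8³ - 19·(24/5)·(16/5)²/8² = -2432/625 kN·m
Load 2 — applied couple M₀=14 kN·m at a=16/5 m (b=L-a=24/5):
  M_2 = R_Ax - M_A  [x≤a] with R_A=63/25, M_A=42/25 = (63/25)·(8/5) - (42/25) = 294/125 kN·m
Load 3 — triangular load w₀=15 kN/m (0→w₀ over full span):
  M_3 = 3w₀Lx/20 - w₀L²/30 - w₀x³/(6L) = 3·15·8·(8/5)/20 - 15·8²/30 - 15·(8/5)³/(6·8) = -112/25 kN·m
Superposition: M = Σ M_i = -3762/625 kN·m ≈ -6.019200 kN·m

M(8/5) = -3762/625 kN·m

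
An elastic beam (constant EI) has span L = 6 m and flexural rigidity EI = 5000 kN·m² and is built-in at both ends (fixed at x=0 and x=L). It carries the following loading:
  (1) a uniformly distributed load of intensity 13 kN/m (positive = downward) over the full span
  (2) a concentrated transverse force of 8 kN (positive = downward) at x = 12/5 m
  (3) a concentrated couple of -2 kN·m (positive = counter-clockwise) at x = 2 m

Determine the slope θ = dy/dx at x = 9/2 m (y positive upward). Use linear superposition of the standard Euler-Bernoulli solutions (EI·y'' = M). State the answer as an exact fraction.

Load 1 — uniform load w=13 kN/m over full span:
  θ_1 = -wx(L-x)(L-2x)/(12EI) = -13·(9/2)·(6-(9/2))·(6-2·(9/2))/(12·5000) = 351/80000 rad
Load 2 — point force P=8 kN at a=12/5 m (b=L-a=18/5):
  θ_2 = Pa²(L-x)(2bL-(3b+a)(L-x))/(2L³EI)  [x>a] = 8·(12/5)²·(6-(9/2))·(2·(18/5)·6-(3·(18/5)+(12/5))·(6-(9/2)))/(2·6³·5000) = 117/156250 rad
Load 3 — applied couple M₀=-2 kN·m at a=2 m (b=L-a=4):
  θ_3 = (R_Ax²/2 - M_Ax - M₀(x-a))/EI  [x>a] with R_A=-4/9, M_A=0 = ((-4/9)·(9/2)²/2 - 0·(9/2) - (-2)·((9/2)-2))/5000 = 1/10000 rad
Superposition: θ = Σ θ_i = 52363/10000000 rad ≈ 0.005236 rad

θ(9/2) = 52363/10000000 rad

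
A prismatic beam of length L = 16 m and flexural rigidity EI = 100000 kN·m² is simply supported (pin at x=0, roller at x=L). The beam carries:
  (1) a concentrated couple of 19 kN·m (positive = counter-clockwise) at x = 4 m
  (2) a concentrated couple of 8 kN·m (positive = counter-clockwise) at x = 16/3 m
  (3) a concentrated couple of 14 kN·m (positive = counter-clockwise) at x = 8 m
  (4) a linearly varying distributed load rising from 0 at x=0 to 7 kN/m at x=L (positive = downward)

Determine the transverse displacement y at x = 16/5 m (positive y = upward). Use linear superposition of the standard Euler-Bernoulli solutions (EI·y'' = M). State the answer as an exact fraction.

Load 1 — applied couple M₀=19 kN·m at a=4 m (b=L-a=12):
  y_1 = (M₀x³/(6L)+C₁x)/EI  [x≤a] with C₁=M₀(3b²-L²)/(6L)=209/6 = (19·(16/5)³/(6·16)+(209/6)·(16/5))/100000 = 1843/1562500 m
Load 2 — applied couple M₀=8 kN·m at a=16/3 m (b=L-a=32/3):
  y_2 = (M₀x³/(6L)+C₁x)/EI  [x≤a] with C₁=M₀(3b²-L²)/(6L)=64/9 = (8·(16/5)³/(6·16)+(64/9)·(16/5))/100000 = 896/3515625 m
Load 3 — applied couple M₀=14 kN·m at a=8 m (b=L-a=8):
  y_3 = (M₀x³/(6L)+C₁x)/EI  [x≤a] with C₁=M₀(3b²-L²)/(6L)=-28/3 = (14·(16/5)³/(6·16)+(-28/3)·(16/5))/100000 = -98/390625 m
Load 4 — triangular load w₀=7 kN/m (0→w₀ over full span):
  y_4 = -w₀x(7L⁴-10L²x²+3x⁴)/(360LEI) = -7·(16/5)·(7·16⁴-10·16²·(16/5)²+3·(16/5)⁴)/(360·16·100000) = -2465792/146484375 m
Superposition: y = Σ y_i = -27509129/1757812500 m ≈ -0.015650 m

y(16/5) = -27509129/1757812500 m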